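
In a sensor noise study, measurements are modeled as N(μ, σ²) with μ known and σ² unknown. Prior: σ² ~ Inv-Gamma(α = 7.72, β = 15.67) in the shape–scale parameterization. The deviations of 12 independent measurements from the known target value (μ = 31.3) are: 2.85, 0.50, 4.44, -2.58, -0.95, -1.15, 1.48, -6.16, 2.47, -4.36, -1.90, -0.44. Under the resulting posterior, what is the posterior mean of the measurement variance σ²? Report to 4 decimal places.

5.3993

With known mean μ and an Inverse-Gamma(α, β) prior on σ², the Normal likelihood is conjugate: posterior is Inv-Gamma(α + n/2, β + Σ(xᵢ−μ)²/2).
Σ(xᵢ−μ)² = (2.85)² + (0.50)² + (4.44)² + (-2.58)² + (-0.95)² + (-1.15)² + (1.48)² + (-6.16)² + (2.47)² + (-4.36)² + (-1.90)² + (-0.44)² = 106.0176.
Posterior: Inv-Gamma(7.72 + 12/2, 15.67 + 106.0176/2) = Inv-Gamma(13.72, 68.67880).
E[σ²|data] = β/(α−1) = 68.67880/12.72 = 5.3993.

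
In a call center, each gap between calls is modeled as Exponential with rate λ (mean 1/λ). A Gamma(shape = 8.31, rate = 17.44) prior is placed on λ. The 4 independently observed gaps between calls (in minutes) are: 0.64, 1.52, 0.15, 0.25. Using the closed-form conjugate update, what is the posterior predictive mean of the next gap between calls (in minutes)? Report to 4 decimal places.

1.7683

With a Gamma(shape α, rate β) prior on the exponential rate λ, the posterior after n observations with total T = Σxᵢ is Gamma(α+n, β+T).
Sum of observations T = 2.56 minutes; n = 4.
Posterior: Gamma(8.31+4, 17.44+2.56) = Gamma(12.31, 20.00).
The predictive distribution for the next observation is Lomax; its mean is β/(α−1) = 20.00/11.31 = 1.7683.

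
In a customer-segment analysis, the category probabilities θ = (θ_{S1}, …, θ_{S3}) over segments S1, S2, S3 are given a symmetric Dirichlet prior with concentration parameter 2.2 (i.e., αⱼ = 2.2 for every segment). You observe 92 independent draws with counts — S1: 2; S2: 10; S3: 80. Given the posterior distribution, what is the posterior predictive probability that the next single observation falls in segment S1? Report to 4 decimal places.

The Dirichlet prior is conjugate to the Multinomial likelihood: each posterior αⱼ = prior αⱼ + observed count nⱼ.
Posterior concentration: (4.2, 12.2, 82.2), total = 98.6.
P(next = S1 | data) = α_{S1}/Σα = 0.0426.

0.0426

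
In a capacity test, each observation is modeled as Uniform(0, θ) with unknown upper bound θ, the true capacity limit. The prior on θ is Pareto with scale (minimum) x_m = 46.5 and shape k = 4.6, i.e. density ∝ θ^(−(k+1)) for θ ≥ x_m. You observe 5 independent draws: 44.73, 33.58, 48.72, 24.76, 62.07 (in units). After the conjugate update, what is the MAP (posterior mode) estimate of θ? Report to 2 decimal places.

A Pareto(scale x_m, shape k) prior on the upper bound θ of Uniform(0, θ) is conjugate: posterior is Pareto(max(x_m, max xᵢ), k + n).
Sample maximum = 62.07; prior scale x_m = 46.5 → posterior scale = max = 62.07.
Posterior shape = 4.6 + 5 = 9.6.
The Pareto density is decreasing on [x_m, ∞), so the mode is x_m = 62.07.

62.07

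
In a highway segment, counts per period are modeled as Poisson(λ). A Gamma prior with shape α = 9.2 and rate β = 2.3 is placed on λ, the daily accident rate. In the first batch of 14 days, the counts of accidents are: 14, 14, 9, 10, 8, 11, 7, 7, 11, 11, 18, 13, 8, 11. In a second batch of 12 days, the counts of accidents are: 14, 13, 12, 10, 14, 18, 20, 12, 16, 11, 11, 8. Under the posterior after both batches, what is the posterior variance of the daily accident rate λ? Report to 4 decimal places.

With a Gamma(shape α, rate β) prior, the Poisson likelihood is conjugate: the posterior is Gamma(α + ΣXᵢ, β + n).
Batch 1: sum of counts S = 152 over n = 14 days.
After batch 1: Gamma(α+S, β+n) = Gamma(9.2+152, 2.3+14) = Gamma(161.2, 16.3).
Batch 2: sum of counts S = 159 over n = 12 days.
After batch 2: Gamma(α+S, β+n) = Gamma(161.2+159, 16.3+12) = Gamma(320.2, 28.3).
Var = α/β² = 320.2/28.3² = 0.3998.

0.3998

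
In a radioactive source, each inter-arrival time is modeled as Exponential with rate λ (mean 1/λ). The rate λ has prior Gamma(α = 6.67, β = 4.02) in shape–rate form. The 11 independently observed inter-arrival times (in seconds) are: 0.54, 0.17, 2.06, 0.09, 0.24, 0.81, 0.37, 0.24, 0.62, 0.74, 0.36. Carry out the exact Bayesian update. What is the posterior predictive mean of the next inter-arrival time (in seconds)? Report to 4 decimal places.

With a Gamma(shape α, rate β) prior on the exponential rate λ, the posterior after n observations with total T = Σxᵢ is Gamma(α+n, β+T).
Sum of observations T = 6.24 seconds; n = 11.
Posterior: Gamma(6.67+11, 4.02+6.24) = Gamma(17.67, 10.26).
The predictive distribution for the next observation is Lomax; its mean is β/(α−1) = 10.26/16.67 = 0.6155.

0.6155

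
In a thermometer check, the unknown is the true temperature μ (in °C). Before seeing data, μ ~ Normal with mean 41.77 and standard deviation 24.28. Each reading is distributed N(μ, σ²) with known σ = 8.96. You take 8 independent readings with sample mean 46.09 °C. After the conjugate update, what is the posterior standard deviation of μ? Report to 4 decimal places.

For Normal data with known variance σ², a Normal(μ₀, σ₀²) prior on μ is conjugate. Posterior precision = 1/σ₀² + n/σ²; posterior mean is the precision-weighted average of μ₀ and x̄.
σ₀² = 24.28² = 589.5184, σ² = 8.96² = 80.2816; σ² + n·σ₀² = 80.2816 + 8·589.5184 = 4796.4288.
Posterior precision = 1/σ₀² + n/σ² = 1/589.5184 + 8/80.2816 = (σ² + n·σ₀²)/(σ₀²σ²) = 4796.4288/(589.5184·80.2816); posterior variance σₙ² = σ₀²σ²/(σ² + n·σ₀²) = 589.5184·80.2816/4796.4288 = 9.867233.
Posterior SD = √σₙ² = √(589.5184·80.2816/4796.4288) = 3.1412.

3.1412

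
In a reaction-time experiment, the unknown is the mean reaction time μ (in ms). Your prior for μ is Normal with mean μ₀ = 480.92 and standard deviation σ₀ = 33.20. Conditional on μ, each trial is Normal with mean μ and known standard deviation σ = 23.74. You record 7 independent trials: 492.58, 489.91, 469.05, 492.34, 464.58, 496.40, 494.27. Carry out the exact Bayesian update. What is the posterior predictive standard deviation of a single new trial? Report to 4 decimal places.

25.2709

For Normal data with known variance σ², a Normal(μ₀, σ₀²) prior on μ is conjugate. Posterior precision = 1/σ₀² + n/σ²; posterior mean is the precision-weighted average of μ₀ and x̄.
σ₀² = 33.20² = 1102.24, σ² = 23.74² = 563.5876; σ² + n·σ₀² = 563.5876 + 7·1102.24 = 8279.2676.
Posterior precision = 1/σ₀² + n/σ² = 1/1102.24 + 7/563.5876 = (σ² + n·σ₀²)/(σ₀²σ²) = 8279.2676/(1102.24·563.5876); posterior variance σₙ² = σ₀²σ²/(σ² + n·σ₀²) = 1102.24·563.5876/8279.2676 = 75.031854.
Predictive variance for one new observation = σₙ² + σ² = 1102.24·563.5876/8279.2676 + 563.5876 = σ²·(σ₀² + 8279.2676)/8279.2676 = 563.5876·9381.5076/8279.2676 = 638.619454; SD = √(563.5876·9381.5076/8279.2676) = 25.2709.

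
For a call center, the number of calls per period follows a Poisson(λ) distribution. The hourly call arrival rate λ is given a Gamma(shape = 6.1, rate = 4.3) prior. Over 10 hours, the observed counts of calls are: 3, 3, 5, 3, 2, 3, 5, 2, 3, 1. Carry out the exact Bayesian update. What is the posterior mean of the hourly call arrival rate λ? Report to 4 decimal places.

With a Gamma(shape α, rate β) prior, the Poisson likelihood is conjugate: the posterior is Gamma(α + ΣXᵢ, β + n).
Sum of counts S = 30 over n = 10 hours.
Posterior: Gamma(α+S, β+n) = Gamma(6.1+30, 4.3+10) = Gamma(36.1, 14.3).
Posterior mean = α/β = 36.1/14.3 = 2.5245.

2.5245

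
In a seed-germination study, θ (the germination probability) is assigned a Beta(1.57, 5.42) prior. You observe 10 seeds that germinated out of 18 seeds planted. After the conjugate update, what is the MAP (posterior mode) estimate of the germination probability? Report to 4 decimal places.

The Beta prior is conjugate to a Binomial/Bernoulli likelihood; the update adds successes to α and failures to β.
Posterior: Beta(α+k, β+n−k) = Beta(1.57+10, 5.42+8) = Beta(11.57, 13.42).
Mode of Beta(a,b) for a,b>1 is (a−1)/(a+b−2) = 10.57/22.99 = 0.4598.

0.4598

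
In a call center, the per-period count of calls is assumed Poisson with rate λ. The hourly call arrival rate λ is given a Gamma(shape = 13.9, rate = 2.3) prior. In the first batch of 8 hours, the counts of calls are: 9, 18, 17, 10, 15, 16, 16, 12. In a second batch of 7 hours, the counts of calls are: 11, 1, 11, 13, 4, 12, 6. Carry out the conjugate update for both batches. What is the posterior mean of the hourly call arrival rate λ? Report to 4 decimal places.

With a Gamma(shape α, rate β) prior, the Poisson likelihood is conjugate: the posterior is Gamma(α + ΣXᵢ, β + n).
Batch 1: sum of counts S = 113 over n = 8 hours.
After batch 1: Gamma(α+S, β+n) = Gamma(13.9+113, 2.3+8) = Gamma(126.9, 10.3).
Batch 2: sum of counts S = 58 over n = 7 hours.
After batch 2: Gamma(α+S, β+n) = Gamma(126.9+58, 10.3+7) = Gamma(184.9, 17.3).
Posterior mean = α/β = 184.9/17.3 = 10.6879.

10.6879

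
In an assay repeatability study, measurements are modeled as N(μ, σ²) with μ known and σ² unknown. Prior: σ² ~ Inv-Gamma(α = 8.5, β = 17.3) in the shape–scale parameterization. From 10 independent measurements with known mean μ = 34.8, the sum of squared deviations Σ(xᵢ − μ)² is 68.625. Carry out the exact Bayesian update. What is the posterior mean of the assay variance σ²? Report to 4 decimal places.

With known mean μ and an Inverse-Gamma(α, β) prior on σ², the Normal likelihood is conjugate: posterior is Inv-Gamma(α + n/2, β + Σ(xᵢ−μ)²/2).
Posterior: Inv-Gamma(8.5 + 10/2, 17.3 + 68.625/2) = Inv-Gamma(13.50, 51.6125).
E[σ²|data] = β/(α−1) = 51.6125/12.50 = 4.1290.

4.1290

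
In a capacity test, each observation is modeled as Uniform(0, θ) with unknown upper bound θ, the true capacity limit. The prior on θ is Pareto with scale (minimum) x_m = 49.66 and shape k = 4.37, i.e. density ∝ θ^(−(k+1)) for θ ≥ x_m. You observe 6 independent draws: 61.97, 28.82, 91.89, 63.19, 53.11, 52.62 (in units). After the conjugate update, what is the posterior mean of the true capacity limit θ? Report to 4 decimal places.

A Pareto(scale x_m, shape k) prior on the upper bound θ of Uniform(0, θ) is conjugate: posterior is Pareto(max(x_m, max xᵢ), k + n).
Sample maximum = 91.89; prior scale x_m = 49.66 → posterior scale = max = 91.89.
Posterior shape = 4.37 + 6 = 10.37.
E[θ|data] = k·x_m/(k−1) = 10.37·91.89/9.37 = 101.6968.

101.6968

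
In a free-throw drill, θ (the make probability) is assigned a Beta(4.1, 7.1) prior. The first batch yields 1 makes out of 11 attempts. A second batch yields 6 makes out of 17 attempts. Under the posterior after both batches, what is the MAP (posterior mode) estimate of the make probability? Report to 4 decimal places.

0.2715

The Beta prior is conjugate to a Binomial/Bernoulli likelihood; the update adds successes to α and failures to β.
After batch 1: Beta(4.1+1, 7.1+10) = Beta(5.1, 17.1).
After batch 2: Beta(5.1+6, 17.1+11) = Beta(11.1, 28.1).
Mode of Beta(a,b) for a,b>1 is (a−1)/(a+b−2) = 10.1/37.2 = 0.2715.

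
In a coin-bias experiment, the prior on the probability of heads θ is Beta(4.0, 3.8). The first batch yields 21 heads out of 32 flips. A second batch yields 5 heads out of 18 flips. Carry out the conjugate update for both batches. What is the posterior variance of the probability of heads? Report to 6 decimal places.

The Beta prior is conjugate to a Binomial/Bernoulli likelihood; the update adds successes to α and failures to β.
After batch 1: Beta(4.0+21, 3.8+11) = Beta(25.0, 14.8).
After batch 2: Beta(25.0+5, 14.8+13) = Beta(30.0, 27.8).
Var = αβ/((α+β)²(α+β+1)) = 30.0·27.8/(57.8²·58.8) = 0.004246.

0.004246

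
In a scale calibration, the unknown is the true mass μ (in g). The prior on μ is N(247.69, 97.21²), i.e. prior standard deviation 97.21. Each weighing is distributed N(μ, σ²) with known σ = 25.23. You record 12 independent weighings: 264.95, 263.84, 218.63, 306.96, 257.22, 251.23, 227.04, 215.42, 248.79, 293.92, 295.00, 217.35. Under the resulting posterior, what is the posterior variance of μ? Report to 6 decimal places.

For Normal data with known variance σ², a Normal(μ₀, σ₀²) prior on μ is conjugate. Posterior precision = 1/σ₀² + n/σ²; posterior mean is the precision-weighted average of μ₀ and x̄.
σ₀² = 97.21² = 9449.7841, σ² = 25.23² = 636.5529; σ² + n·σ₀² = 636.5529 + 12·9449.7841 = 114033.9621.
Posterior precision = 1/σ₀² + n/σ² = 1/9449.7841 + 12/636.5529 = (σ² + n·σ₀²)/(σ₀²σ²) = 114033.9621/(9449.7841·636.5529); posterior variance σₙ² = σ₀²σ²/(σ² + n·σ₀²) = 9449.7841·636.5529/114033.9621 = 52.749965.

52.749965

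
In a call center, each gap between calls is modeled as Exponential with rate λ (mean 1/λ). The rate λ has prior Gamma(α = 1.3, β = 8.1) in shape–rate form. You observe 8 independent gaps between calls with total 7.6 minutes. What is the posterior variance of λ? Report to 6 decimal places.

With a Gamma(shape α, rate β) prior on the exponential rate λ, the posterior after n observations with total T = Σxᵢ is Gamma(α+n, β+T).
Posterior: Gamma(1.3+8, 8.1+7.6) = Gamma(9.3, 15.7).
Var = α/β² = 0.037730.

0.037730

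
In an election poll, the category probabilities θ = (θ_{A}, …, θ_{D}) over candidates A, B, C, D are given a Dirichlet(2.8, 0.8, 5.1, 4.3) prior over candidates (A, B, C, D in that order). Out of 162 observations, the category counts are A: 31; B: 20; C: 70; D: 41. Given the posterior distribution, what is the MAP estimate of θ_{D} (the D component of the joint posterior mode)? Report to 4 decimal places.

0.2591

The Dirichlet prior is conjugate to the Multinomial likelihood: each posterior αⱼ = prior αⱼ + observed count nⱼ.
Posterior concentration: (33.8, 20.8, 75.1, 45.3), total = 175.0.
Joint mode component: (α_{D}−1)/(Σα−K) = 44.3/171.0 = 0.2591.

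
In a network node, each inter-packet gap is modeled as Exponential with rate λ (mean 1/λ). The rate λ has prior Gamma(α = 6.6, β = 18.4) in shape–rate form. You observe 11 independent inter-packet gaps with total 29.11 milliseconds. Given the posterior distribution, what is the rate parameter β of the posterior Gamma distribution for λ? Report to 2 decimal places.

47.51

With a Gamma(shape α, rate β) prior on the exponential rate λ, the posterior after n observations with total T = Σxᵢ is Gamma(α+n, β+T).
Posterior: Gamma(6.6+11, 18.4+29.11) = Gamma(17.6, 47.51).
Posterior β = 47.51.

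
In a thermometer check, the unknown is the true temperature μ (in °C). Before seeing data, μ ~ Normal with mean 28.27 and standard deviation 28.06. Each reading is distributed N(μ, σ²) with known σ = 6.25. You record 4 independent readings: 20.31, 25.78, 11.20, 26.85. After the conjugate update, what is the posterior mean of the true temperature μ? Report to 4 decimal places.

21.1236

For Normal data with known variance σ², a Normal(μ₀, σ₀²) prior on μ is conjugate. Posterior precision = 1/σ₀² + n/σ²; posterior mean is the precision-weighted average of μ₀ and x̄.
Σxᵢ = 20.31 + 25.78 + 11.20 + 26.85 = 84.14, so n·x̄ = 84.14.
σ₀² = 28.06² = 787.3636, σ² = 6.25² = 39.0625; σ² + n·σ₀² = 39.0625 + 4·787.3636 = 3188.5169.
Posterior mean = (μ₀/σ₀² + n·x̄/σ²)/(1/σ₀² + n/σ²) = (σ²·μ₀ + σ₀²·n·x̄)/(σ² + n·σ₀²) = (39.0625·28.27 + 787.3636·84.14)/3188.5169 = 67353.070179/3188.5169 = 21.1236.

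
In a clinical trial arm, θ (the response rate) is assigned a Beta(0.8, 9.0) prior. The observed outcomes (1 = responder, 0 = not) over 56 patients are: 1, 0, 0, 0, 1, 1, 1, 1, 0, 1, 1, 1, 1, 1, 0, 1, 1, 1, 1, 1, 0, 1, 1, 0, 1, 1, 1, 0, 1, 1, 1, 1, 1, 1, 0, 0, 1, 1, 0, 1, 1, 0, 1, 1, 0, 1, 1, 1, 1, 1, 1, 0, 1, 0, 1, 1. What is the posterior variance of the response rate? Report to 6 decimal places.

The Beta prior is conjugate to a Binomial/Bernoulli likelihood; the update adds successes to α and failures to β.
Posterior: Beta(α+k, β+n−k) = Beta(0.8+41, 9.0+15) = Beta(41.8, 24.0).
Var = αβ/((α+β)²(α+β+1)) = 41.8·24.0/(65.8²·66.8) = 0.003469.

0.003469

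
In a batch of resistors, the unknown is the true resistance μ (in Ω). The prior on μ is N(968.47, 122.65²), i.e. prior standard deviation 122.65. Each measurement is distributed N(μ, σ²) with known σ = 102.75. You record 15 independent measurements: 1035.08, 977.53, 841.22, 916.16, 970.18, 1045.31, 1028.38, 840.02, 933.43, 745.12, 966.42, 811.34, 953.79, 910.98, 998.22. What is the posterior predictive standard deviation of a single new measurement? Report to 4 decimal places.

105.9714

For Normal data with known variance σ², a Normal(μ₀, σ₀²) prior on μ is conjugate. Posterior precision = 1/σ₀² + n/σ²; posterior mean is the precision-weighted average of μ₀ and x̄.
σ₀² = 122.65² = 15043.0225, σ² = 102.75² = 10557.5625; σ² + n·σ₀² = 10557.5625 + 15·15043.0225 = 236202.9.
Posterior precision = 1/σ₀² + n/σ² = 1/15043.0225 + 15/10557.5625 = (σ² + n·σ₀²)/(σ₀²σ²) = 236202.9/(15043.0225·10557.5625); posterior variance σₙ² = σ₀²σ²/(σ² + n·σ₀²) = 15043.0225·10557.5625/236202.9 = 672.378071.
Predictive variance for one new observation = σₙ² + σ² = 15043.0225·10557.5625/236202.9 + 10557.5625 = σ²·(σ₀² + 236202.9)/236202.9 = 10557.5625·251245.9225/236202.9 = 11229.940571; SD = √(10557.5625·251245.9225/236202.9) = 105.9714.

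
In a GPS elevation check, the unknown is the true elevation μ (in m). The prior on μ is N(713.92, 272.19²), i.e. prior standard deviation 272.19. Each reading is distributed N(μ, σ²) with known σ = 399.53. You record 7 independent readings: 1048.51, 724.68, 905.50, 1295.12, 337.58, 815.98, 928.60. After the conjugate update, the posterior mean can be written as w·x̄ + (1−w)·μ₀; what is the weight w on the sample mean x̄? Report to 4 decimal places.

0.7646

For Normal data with known variance σ², a Normal(μ₀, σ₀²) prior on μ is conjugate. Posterior precision = 1/σ₀² + n/σ²; posterior mean is the precision-weighted average of μ₀ and x̄.
σ₀² = 272.19² = 74087.3961, σ² = 399.53² = 159624.2209. Prior precision 1/σ₀² = 1/74087.3961; data precision n/σ² = 7/159624.2209.
w = (n/σ²)/(1/σ₀² + n/σ²) = n·σ₀²/(σ² + n·σ₀²) = 7·74087.3961/(159624.2209 + 7·74087.3961) = 518611.7727/678235.9936 = 0.7646.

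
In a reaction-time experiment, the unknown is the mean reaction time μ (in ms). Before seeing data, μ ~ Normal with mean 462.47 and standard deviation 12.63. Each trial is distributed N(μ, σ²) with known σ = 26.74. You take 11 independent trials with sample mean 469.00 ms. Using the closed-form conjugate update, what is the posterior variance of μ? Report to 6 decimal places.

For Normal data with known variance σ², a Normal(μ₀, σ₀²) prior on μ is conjugate. Posterior precision = 1/σ₀² + n/σ²; posterior mean is the precision-weighted average of μ₀ and x̄.
σ₀² = 12.63² = 159.5169, σ² = 26.74² = 715.0276; σ² + n·σ₀² = 715.0276 + 11·159.5169 = 2469.7135.
Posterior precision = 1/σ₀² + n/σ² = 1/159.5169 + 11/715.0276 = (σ² + n·σ₀²)/(σ₀²σ²) = 2469.7135/(159.5169·715.0276); posterior variance σₙ² = σ₀²σ²/(σ² + n·σ₀²) = 159.5169·715.0276/2469.7135 = 46.183084.

46.183084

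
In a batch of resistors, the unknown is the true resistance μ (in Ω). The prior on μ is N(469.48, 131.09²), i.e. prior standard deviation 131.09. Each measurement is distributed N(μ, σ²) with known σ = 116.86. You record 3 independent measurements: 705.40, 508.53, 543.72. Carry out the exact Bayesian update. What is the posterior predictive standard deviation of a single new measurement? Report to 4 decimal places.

For Normal data with known variance σ², a Normal(μ₀, σ₀²) prior on μ is conjugate. Posterior precision = 1/σ₀² + n/σ²; posterior mean is the precision-weighted average of μ₀ and x̄.
σ₀² = 131.09² = 17184.5881, σ² = 116.86² = 13656.2596; σ² + n·σ₀² = 13656.2596 + 3·17184.5881 = 65210.0239.
Posterior precision = 1/σ₀² + n/σ² = 1/17184.5881 + 3/13656.2596 = (σ² + n·σ₀²)/(σ₀²σ²) = 65210.0239/(17184.5881·13656.2596); posterior variance σₙ² = σ₀²σ²/(σ² + n·σ₀²) = 17184.5881·13656.2596/65210.0239 = 3598.790219.
Predictive variance for one new observation = σₙ² + σ² = 17184.5881·13656.2596/65210.0239 + 13656.2596 = σ²·(σ₀² + 65210.0239)/65210.0239 = 13656.2596·82394.612/65210.0239 = 17255.049819; SD = √(13656.2596·82394.612/65210.0239) = 131.3585.

131.3585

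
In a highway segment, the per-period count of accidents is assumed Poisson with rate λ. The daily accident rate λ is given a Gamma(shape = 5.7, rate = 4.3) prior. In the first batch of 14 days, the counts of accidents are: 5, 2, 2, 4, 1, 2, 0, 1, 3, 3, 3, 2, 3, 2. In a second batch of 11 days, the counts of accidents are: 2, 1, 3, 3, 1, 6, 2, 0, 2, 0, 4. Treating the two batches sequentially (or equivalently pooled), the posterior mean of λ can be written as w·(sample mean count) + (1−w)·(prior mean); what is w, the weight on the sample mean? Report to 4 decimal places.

With a Gamma(shape α, rate β) prior, the Poisson likelihood is conjugate: the posterior is Gamma(α + ΣXᵢ, β + n).
Total number of days: n = 14 + 11 = 25.
Posterior mean = (α₀+S)/(β₀+n) = [n/(β₀+n)]·(S/n) + [β₀/(β₀+n)]·(α₀/β₀), so only n and β₀ enter the weight.
Weight on data w = n/(β₀+n) = 25/(4.3+25) = 25/29.3 = 0.8532.

0.8532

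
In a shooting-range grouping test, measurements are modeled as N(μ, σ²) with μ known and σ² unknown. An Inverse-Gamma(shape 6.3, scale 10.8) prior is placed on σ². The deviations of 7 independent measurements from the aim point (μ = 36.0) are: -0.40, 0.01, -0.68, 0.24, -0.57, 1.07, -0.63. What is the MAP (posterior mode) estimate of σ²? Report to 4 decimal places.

With known mean μ and an Inverse-Gamma(α, β) prior on σ², the Normal likelihood is conjugate: posterior is Inv-Gamma(α + n/2, β + Σ(xᵢ−μ)²/2).
Σ(xᵢ−μ)² = (-0.40)² + (0.01)² + (-0.68)² + (0.24)² + (-0.57)² + (1.07)² + (-0.63)² = 2.5468.
Posterior: Inv-Gamma(6.3 + 7/2, 10.8 + 2.5468/2) = Inv-Gamma(9.80, 12.07340).
Mode = β/(α+1) = 12.07340/10.80 = 1.1179.

1.1179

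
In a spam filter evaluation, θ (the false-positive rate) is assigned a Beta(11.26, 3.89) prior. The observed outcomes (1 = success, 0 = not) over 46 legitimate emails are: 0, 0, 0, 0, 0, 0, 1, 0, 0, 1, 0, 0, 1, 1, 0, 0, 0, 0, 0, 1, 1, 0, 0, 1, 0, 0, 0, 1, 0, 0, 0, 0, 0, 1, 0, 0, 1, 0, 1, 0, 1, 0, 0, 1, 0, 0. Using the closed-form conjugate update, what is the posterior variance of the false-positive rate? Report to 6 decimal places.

The Beta prior is conjugate to a Binomial/Bernoulli likelihood; the update adds successes to α and failures to β.
Posterior: Beta(α+k, β+n−k) = Beta(11.26+13, 3.89+33) = Beta(24.26, 36.89).
Var = αβ/((α+β)²(α+β+1)) = 24.26·36.89/(61.15²·62.15) = 0.003851.

0.003851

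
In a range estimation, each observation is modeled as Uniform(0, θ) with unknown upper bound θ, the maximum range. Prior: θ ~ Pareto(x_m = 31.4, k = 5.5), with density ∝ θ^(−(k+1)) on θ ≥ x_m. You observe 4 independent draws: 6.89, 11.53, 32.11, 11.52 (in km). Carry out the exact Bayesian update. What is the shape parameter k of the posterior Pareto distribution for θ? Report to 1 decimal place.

A Pareto(scale x_m, shape k) prior on the upper bound θ of Uniform(0, θ) is conjugate: posterior is Pareto(max(x_m, max xᵢ), k + n).
Sample maximum = 32.11; prior scale x_m = 31.4 → posterior scale = max = 32.11.
Posterior shape = 5.5 + 4 = 9.5.
Posterior shape k = 9.5.

9.5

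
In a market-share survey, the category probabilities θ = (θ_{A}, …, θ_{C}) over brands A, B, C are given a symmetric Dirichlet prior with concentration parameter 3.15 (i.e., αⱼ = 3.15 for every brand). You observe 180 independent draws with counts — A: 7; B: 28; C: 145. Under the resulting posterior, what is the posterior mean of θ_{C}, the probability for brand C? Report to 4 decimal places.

0.7820

The Dirichlet prior is conjugate to the Multinomial likelihood: each posterior αⱼ = prior αⱼ + observed count nⱼ.
Posterior concentration: (10.15, 31.15, 148.15), total = 189.45.
E[θ_{C}|data] = α_{C}/Σα = 148.15/189.45 = 0.7820.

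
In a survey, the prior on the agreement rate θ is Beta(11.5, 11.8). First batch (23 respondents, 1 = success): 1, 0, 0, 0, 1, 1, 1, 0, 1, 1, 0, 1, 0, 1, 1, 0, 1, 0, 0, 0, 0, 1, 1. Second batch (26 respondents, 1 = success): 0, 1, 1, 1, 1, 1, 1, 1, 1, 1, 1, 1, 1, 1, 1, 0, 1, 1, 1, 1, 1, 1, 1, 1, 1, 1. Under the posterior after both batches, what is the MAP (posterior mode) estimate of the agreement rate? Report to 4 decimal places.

0.6615

The Beta prior is conjugate to a Binomial/Bernoulli likelihood; the update adds successes to α and failures to β.
After batch 1: Beta(11.5+12, 11.8+11) = Beta(23.5, 22.8).
After batch 2: Beta(23.5+24, 22.8+2) = Beta(47.5, 24.8).
Mode of Beta(a,b) for a,b>1 is (a−1)/(a+b−2) = 46.5/70.3 = 0.6615.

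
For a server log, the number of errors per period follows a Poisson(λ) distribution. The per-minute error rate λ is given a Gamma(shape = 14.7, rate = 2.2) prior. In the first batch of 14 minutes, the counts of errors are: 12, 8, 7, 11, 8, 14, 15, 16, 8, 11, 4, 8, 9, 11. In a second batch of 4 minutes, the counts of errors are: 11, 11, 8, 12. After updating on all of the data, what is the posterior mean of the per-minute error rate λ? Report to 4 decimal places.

9.8366

With a Gamma(shape α, rate β) prior, the Poisson likelihood is conjugate: the posterior is Gamma(α + ΣXᵢ, β + n).
Batch 1: sum of counts S = 142 over n = 14 minutes.
After batch 1: Gamma(α+S, β+n) = Gamma(14.7+142, 2.2+14) = Gamma(156.7, 16.2).
Batch 2: sum of counts S = 42 over n = 4 minutes.
After batch 2: Gamma(α+S, β+n) = Gamma(156.7+42, 16.2+4) = Gamma(198.7, 20.2).
Posterior mean = α/β = 198.7/20.2 = 9.8366.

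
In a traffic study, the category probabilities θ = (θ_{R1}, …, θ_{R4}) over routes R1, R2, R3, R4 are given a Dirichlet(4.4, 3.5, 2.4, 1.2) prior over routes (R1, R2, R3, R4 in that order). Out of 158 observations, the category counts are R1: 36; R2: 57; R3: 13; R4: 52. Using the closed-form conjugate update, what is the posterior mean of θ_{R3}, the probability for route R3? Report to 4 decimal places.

0.0909

The Dirichlet prior is conjugate to the Multinomial likelihood: each posterior αⱼ = prior αⱼ + observed count nⱼ.
Posterior concentration: (40.4, 60.5, 15.4, 53.2), total = 169.5.
E[θ_{R3}|data] = α_{R3}/Σα = 15.4/169.5 = 0.0909.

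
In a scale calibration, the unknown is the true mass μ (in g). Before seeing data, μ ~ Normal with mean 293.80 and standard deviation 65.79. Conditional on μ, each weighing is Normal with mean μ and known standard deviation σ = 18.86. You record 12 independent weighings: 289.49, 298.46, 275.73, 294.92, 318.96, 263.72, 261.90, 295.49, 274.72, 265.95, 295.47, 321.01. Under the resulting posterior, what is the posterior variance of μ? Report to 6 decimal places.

For Normal data with known variance σ², a Normal(μ₀, σ₀²) prior on μ is conjugate. Posterior precision = 1/σ₀² + n/σ²; posterior mean is the precision-weighted average of μ₀ and x̄.
σ₀² = 65.79² = 4328.3241, σ² = 18.86² = 355.6996; σ² + n·σ₀² = 355.6996 + 12·4328.3241 = 52295.5888.
Posterior precision = 1/σ₀² + n/σ² = 1/4328.3241 + 12/355.6996 = (σ² + n·σ₀²)/(σ₀²σ²) = 52295.5888/(4328.3241·355.6996); posterior variance σₙ² = σ₀²σ²/(σ² + n·σ₀²) = 4328.3241·355.6996/52295.5888 = 29.440019.

29.440019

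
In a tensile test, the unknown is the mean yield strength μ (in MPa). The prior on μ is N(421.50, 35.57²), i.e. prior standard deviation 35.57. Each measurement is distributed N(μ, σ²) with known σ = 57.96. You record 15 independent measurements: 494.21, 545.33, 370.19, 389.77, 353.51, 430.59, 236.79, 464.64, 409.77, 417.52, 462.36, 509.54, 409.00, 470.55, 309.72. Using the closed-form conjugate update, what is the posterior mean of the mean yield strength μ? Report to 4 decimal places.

For Normal data with known variance σ², a Normal(μ₀, σ₀²) prior on μ is conjugate. Posterior precision = 1/σ₀² + n/σ²; posterior mean is the precision-weighted average of μ₀ and x̄.
Σxᵢ = 494.21 + 545.33 + 370.19 + 389.77 + 353.51 + 430.59 + 236.79 + 464.64 + 409.77 + 417.52 + 462.36 + 509.54 + 409.00 + 470.55 + 309.72 = 6273.49, so n·x̄ = 6273.49.
σ₀² = 35.57² = 1265.2249, σ² = 57.96² = 3359.3616; σ² + n·σ₀² = 3359.3616 + 15·1265.2249 = 22337.7351.
Posterior mean = (μ₀/σ₀² + n·x̄/σ²)/(1/σ₀² + n/σ²) = (σ²·μ₀ + σ₀²·n·x̄)/(σ² + n·σ₀²) = (3359.3616·421.50 + 1265.2249·6273.49)/22337.7351 = 9353346.672301/22337.7351 = 418.7240.

418.7240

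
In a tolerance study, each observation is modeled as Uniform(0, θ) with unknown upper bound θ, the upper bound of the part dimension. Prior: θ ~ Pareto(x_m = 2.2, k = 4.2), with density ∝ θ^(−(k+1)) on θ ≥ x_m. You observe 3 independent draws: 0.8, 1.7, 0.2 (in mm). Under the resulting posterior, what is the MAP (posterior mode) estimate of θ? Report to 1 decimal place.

2.2

A Pareto(scale x_m, shape k) prior on the upper bound θ of Uniform(0, θ) is conjugate: posterior is Pareto(max(x_m, max xᵢ), k + n).
Sample maximum = 1.7; prior scale x_m = 2.2 → posterior scale = max = 2.2.
Posterior shape = 4.2 + 3 = 7.2.
The Pareto density is decreasing on [x_m, ∞), so the mode is x_m = 2.2.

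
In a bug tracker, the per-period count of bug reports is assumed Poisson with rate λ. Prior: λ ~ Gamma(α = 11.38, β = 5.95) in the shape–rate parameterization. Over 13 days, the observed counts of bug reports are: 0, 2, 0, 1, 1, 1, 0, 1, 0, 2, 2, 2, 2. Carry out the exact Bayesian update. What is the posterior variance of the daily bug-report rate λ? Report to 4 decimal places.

With a Gamma(shape α, rate β) prior, the Poisson likelihood is conjugate: the posterior is Gamma(α + ΣXᵢ, β + n).
Sum of counts S = 14 over n = 13 days.
Posterior: Gamma(α+S, β+n) = Gamma(11.38+14, 5.95+13) = Gamma(25.38, 18.95).
Var = α/β² = 25.38/18.95² = 0.0707.

0.0707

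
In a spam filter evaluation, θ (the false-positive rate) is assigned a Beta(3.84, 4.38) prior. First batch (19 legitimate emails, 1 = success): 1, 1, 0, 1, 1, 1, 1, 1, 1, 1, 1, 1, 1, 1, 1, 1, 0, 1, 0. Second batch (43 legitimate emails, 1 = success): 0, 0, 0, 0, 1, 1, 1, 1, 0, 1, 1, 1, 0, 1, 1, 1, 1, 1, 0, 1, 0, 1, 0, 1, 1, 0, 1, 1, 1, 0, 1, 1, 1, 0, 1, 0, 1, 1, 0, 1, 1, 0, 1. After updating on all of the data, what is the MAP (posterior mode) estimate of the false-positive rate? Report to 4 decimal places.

0.6866

The Beta prior is conjugate to a Binomial/Bernoulli likelihood; the update adds successes to α and failures to β.
After batch 1: Beta(3.84+16, 4.38+3) = Beta(19.84, 7.38).
After batch 2: Beta(19.84+28, 7.38+15) = Beta(47.84, 22.38).
Mode of Beta(a,b) for a,b>1 is (a−1)/(a+b−2) = 46.84/68.22 = 0.6866.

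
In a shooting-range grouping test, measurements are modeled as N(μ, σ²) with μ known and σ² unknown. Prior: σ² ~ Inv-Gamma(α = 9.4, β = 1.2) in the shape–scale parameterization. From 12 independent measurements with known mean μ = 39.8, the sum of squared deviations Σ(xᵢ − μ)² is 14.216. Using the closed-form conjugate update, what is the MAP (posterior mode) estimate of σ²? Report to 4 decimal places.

With known mean μ and an Inverse-Gamma(α, β) prior on σ², the Normal likelihood is conjugate: posterior is Inv-Gamma(α + n/2, β + Σ(xᵢ−μ)²/2).
Posterior: Inv-Gamma(9.4 + 12/2, 1.2 + 14.216/2) = Inv-Gamma(15.40, 8.3080).
Mode = β/(α+1) = 8.3080/16.40 = 0.5066.

0.5066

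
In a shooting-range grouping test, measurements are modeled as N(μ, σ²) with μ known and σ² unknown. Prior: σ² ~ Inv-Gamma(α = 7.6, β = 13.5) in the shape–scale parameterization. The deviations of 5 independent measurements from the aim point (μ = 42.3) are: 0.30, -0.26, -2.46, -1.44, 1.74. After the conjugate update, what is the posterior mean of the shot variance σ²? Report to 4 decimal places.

2.1050

With known mean μ and an Inverse-Gamma(α, β) prior on σ², the Normal likelihood is conjugate: posterior is Inv-Gamma(α + n/2, β + Σ(xᵢ−μ)²/2).
Σ(xᵢ−μ)² = (0.30)² + (-0.26)² + (-2.46)² + (-1.44)² + (1.74)² = 11.3104.
Posterior: Inv-Gamma(7.6 + 5/2, 13.5 + 11.3104/2) = Inv-Gamma(10.10, 19.15520).
E[σ²|data] = β/(α−1) = 19.15520/9.10 = 2.1050.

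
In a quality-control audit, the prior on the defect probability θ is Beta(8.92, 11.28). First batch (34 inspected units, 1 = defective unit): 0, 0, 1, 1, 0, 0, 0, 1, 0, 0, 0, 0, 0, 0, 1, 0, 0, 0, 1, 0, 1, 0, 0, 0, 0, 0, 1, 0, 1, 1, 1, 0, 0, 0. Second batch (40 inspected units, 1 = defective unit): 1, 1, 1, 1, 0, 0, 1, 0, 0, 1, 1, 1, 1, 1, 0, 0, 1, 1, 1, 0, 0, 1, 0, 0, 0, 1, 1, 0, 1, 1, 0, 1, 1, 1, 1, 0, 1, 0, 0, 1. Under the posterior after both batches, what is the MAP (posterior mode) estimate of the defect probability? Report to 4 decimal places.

0.4547

The Beta prior is conjugate to a Binomial/Bernoulli likelihood; the update adds successes to α and failures to β.
After batch 1: Beta(8.92+10, 11.28+24) = Beta(18.92, 35.28).
After batch 2: Beta(18.92+24, 35.28+16) = Beta(42.92, 51.28).
Mode of Beta(a,b) for a,b>1 is (a−1)/(a+b−2) = 41.92/92.20 = 0.4547.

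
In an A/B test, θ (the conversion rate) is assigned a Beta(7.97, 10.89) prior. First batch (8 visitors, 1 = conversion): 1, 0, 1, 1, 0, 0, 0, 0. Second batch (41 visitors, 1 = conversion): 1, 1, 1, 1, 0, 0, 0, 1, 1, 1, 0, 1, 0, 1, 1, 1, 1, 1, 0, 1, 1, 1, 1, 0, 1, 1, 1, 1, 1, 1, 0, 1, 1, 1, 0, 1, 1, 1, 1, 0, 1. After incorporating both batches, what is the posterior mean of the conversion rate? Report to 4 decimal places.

The Beta prior is conjugate to a Binomial/Bernoulli likelihood; the update adds successes to α and failures to β.
After batch 1: Beta(7.97+3, 10.89+5) = Beta(10.97, 15.89).
After batch 2: Beta(10.97+31, 15.89+10) = Beta(41.97, 25.89).
Posterior mean = α/(α+β) = 41.97/67.86 = 0.6185.

0.6185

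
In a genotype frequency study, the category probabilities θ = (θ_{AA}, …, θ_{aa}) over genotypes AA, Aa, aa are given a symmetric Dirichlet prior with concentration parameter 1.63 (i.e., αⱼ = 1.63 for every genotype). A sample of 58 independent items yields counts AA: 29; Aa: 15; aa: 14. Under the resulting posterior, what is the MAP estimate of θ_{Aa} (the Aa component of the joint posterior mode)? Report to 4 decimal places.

The Dirichlet prior is conjugate to the Multinomial likelihood: each posterior αⱼ = prior αⱼ + observed count nⱼ.
Posterior concentration: (30.63, 16.63, 15.63), total = 62.89.
Joint mode component: (α_{Aa}−1)/(Σα−K) = 15.63/59.89 = 0.2610.

0.2610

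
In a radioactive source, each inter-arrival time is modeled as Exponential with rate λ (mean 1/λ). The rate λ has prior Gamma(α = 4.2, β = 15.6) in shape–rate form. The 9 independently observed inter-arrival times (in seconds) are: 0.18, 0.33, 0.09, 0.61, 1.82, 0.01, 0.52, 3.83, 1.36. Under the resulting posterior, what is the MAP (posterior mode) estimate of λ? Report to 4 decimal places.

With a Gamma(shape α, rate β) prior on the exponential rate λ, the posterior after n observations with total T = Σxᵢ is Gamma(α+n, β+T).
Sum of observations T = 8.75 seconds; n = 9.
Posterior: Gamma(4.2+9, 15.6+8.75) = Gamma(13.2, 24.35).
Mode = (α−1)/β = 0.5010.

0.5010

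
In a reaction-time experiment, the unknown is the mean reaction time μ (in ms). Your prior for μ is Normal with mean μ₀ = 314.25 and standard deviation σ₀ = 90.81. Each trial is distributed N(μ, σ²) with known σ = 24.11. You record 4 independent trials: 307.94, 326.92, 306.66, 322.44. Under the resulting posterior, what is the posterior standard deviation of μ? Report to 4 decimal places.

For Normal data with known variance σ², a Normal(μ₀, σ₀²) prior on μ is conjugate. Posterior precision = 1/σ₀² + n/σ²; posterior mean is the precision-weighted average of μ₀ and x̄.
σ₀² = 90.81² = 8246.4561, σ² = 24.11² = 581.2921; σ² + n·σ₀² = 581.2921 + 4·8246.4561 = 33567.1165.
Posterior precision = 1/σ₀² + n/σ² = 1/8246.4561 + 4/581.2921 = (σ² + n·σ₀²)/(σ₀²σ²) = 33567.1165/(8246.4561·581.2921); posterior variance σₙ² = σ₀²σ²/(σ² + n·σ₀²) = 8246.4561·581.2921/33567.1165 = 142.806421.
Posterior SD = √σₙ² = √(8246.4561·581.2921/33567.1165) = 11.9502.

11.9502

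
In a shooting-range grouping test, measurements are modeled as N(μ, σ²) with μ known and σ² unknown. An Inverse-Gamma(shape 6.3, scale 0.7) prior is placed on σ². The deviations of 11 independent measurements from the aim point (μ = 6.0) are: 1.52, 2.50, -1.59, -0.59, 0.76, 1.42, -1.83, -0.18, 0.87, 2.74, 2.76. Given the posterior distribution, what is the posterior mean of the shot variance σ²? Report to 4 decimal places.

With known mean μ and an Inverse-Gamma(α, β) prior on σ², the Normal likelihood is conjugate: posterior is Inv-Gamma(α + n/2, β + Σ(xᵢ−μ)²/2).
Σ(xᵢ−μ)² = (1.52)² + (2.50)² + (-1.59)² + (-0.59)² + (0.76)² + (1.42)² + (-1.83)² + (-0.18)² + (0.87)² + (2.74)² + (2.76)² = 33.2940.
Posterior: Inv-Gamma(6.3 + 11/2, 0.7 + 33.2940/2) = Inv-Gamma(11.80, 17.34700).
E[σ²|data] = β/(α−1) = 17.34700/10.80 = 1.6062.

1.6062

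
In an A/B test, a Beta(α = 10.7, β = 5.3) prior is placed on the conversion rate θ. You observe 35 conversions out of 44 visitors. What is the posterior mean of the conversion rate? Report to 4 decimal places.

0.7617

The Beta prior is conjugate to a Binomial/Bernoulli likelihood; the update adds successes to α and failures to β.
Posterior: Beta(α+k, β+n−k) = Beta(10.7+35, 5.3+9) = Beta(45.7, 14.3).
Posterior mean = α/(α+β) = 45.7/60.0 = 0.7617.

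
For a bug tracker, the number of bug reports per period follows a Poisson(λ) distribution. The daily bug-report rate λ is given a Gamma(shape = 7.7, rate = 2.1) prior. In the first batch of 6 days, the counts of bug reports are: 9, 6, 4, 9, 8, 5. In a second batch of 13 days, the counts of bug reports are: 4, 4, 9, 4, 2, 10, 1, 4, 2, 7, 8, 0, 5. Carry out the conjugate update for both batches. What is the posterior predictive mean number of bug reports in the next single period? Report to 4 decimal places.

With a Gamma(shape α, rate β) prior, the Poisson likelihood is conjugate: the posterior is Gamma(α + ΣXᵢ, β + n).
Batch 1: sum of counts S = 41 over n = 6 days.
After batch 1: Gamma(α+S, β+n) = Gamma(7.7+41, 2.1+6) = Gamma(48.7, 8.1).
Batch 2: sum of counts S = 60 over n = 13 days.
After batch 2: Gamma(α+S, β+n) = Gamma(48.7+60, 8.1+13) = Gamma(108.7, 21.1).
The predictive distribution for one future period is NegBinom with mean α/β = 5.1517.

5.1517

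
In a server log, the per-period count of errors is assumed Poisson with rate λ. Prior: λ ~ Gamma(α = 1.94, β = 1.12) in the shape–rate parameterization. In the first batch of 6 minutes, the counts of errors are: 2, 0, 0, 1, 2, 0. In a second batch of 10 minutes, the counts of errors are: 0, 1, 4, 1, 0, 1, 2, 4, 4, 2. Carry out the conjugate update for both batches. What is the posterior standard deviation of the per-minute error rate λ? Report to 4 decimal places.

0.2975

With a Gamma(shape α, rate β) prior, the Poisson likelihood is conjugate: the posterior is Gamma(α + ΣXᵢ, β + n).
Batch 1: sum of counts S = 5 over n = 6 minutes.
After batch 1: Gamma(α+S, β+n) = Gamma(1.94+5, 1.12+6) = Gamma(6.94, 7.12).
Batch 2: sum of counts S = 19 over n = 10 minutes.
After batch 2: Gamma(α+S, β+n) = Gamma(6.94+19, 7.12+10) = Gamma(25.94, 17.12).
SD = √α/β = √25.94/17.12 = 0.2975.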